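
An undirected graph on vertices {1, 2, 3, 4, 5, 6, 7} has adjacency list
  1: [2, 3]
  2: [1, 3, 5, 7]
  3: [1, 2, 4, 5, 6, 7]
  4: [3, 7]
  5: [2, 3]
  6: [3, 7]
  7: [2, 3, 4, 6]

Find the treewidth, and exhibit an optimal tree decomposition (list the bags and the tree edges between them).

Treewidth 2.
One optimal decomposition is:
Bags: B1 = {1, 2, 3}  B2 = {2, 3, 7}  B3 = {2, 3, 5}  B4 = {3, 6, 7}  B5 = {3, 4, 7}
Tree: B1–B2, B2–B3, B2–B4, B4–B5

The largest bag has 3 vertices, giving width 2; this decomposition certifies tw(G) ≤ 2. On the other hand G contains the 3-clique {1, 2, 3}. A clique must lie in a single bag of any decomposition, so no decomposition can have width below 2. Therefore the treewidth is 2.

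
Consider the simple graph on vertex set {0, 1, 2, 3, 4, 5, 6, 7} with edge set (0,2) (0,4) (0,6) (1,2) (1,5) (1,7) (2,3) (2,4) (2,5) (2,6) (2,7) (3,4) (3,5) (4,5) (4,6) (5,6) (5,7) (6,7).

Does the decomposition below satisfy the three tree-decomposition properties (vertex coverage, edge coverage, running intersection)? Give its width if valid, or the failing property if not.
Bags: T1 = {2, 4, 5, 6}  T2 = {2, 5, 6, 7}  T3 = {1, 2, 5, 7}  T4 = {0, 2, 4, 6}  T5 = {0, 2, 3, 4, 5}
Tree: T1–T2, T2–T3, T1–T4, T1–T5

A tree decomposition must satisfy three properties: every vertex lies in some bag; for every edge, both endpoints lie together in some bag; and for every vertex, the bags containing it form a connected subtree. Here bags containing vertex 0 are not connected in the tree, so the decomposition is invalid.

No — bags containing vertex 0 are not connected in the tree.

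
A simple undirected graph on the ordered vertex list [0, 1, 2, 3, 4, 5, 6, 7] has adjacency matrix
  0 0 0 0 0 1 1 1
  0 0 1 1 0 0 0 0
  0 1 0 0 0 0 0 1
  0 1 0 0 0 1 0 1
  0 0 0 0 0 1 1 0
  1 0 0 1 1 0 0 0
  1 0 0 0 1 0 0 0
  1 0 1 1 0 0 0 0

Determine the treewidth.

A width-2 tree decomposition is:
Bags: B1 = {1, 2, 3}  B2 = {2, 3, 7}  B3 = {3, 5, 7}  B4 = {0, 5, 7}  B5 = {0, 4, 5}  B6 = {0, 4, 6}
Tree: B1–B2, B2–B3, B3–B4, B4–B5, B5–B6
Each bag holds 3 vertices, so the decomposition has width 2, which upper-bounds the treewidth. The edges 1–2–7–3–1 form a cycle, so G is not a tree and its treewidth is at least 2. The upper and lower bounds meet at 2, so that is the treewidth.

2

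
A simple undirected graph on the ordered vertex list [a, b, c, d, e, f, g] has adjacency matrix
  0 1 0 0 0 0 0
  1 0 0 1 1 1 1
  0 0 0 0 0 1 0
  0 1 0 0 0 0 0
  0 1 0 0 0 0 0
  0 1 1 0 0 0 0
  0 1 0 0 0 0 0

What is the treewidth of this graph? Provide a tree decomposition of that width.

Treewidth 1.
One such decomposition:
Bags: B1 = {b, g}  B2 = {b, f}  B3 = {b, d}  B4 = {c, f}  B5 = {b, e}  B6 = {a, b}
Tree: B1–B2, B1–B3, B2–B4, B1–B5, B3–B6

Each bag holds 2 vertices, so the decomposition has width 1, which upper-bounds the treewidth. Since G has at least one edge (e.g. g–b), it is not an edgeless graph, so tw(G) ≥ 1. Hence tw(G) = 1 exactly.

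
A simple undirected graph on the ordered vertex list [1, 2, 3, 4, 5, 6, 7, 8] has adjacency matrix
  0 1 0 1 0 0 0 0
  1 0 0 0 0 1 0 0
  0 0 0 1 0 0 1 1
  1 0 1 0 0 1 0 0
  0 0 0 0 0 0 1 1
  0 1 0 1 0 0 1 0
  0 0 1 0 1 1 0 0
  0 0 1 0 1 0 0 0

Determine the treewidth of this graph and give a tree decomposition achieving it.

Treewidth 2.
One such decomposition:
Bags: B1 = {5, 7, 8}  B2 = {3, 7, 8}  B3 = {3, 6, 7}  B4 = {3, 4, 6}  B5 = {2, 4, 6}  B6 = {1, 2, 4}
Tree: B1–B2, B2–B3, B3–B4, B4–B5, B5–B6

The largest bag has 3 vertices, giving width 2; this decomposition certifies tw(G) ≤ 2. For the lower bound, G contains the cycle 5–8–3–7–5, so G is not a forest; only forests have treewidth ≤ 1, hence tw(G) ≥ 2. Hence tw(G) = 2 exactly.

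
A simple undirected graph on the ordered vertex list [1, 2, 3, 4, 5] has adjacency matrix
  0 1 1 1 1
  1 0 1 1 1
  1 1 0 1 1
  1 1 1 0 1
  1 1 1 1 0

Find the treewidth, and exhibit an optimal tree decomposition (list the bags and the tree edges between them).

A single bag containing all 5 vertices is trivially a valid decomposition of width 4. On the other hand G contains the 5-clique {1, 2, 3, 4, 5}. A clique must lie in a single bag of any decomposition, so no decomposition can have width below 4. Combining the bounds, tw(G) = 4.

Treewidth 4.
One optimal decomposition is:
Bags: B1 = {1, 2, 3, 4, 5}
Tree: (single bag)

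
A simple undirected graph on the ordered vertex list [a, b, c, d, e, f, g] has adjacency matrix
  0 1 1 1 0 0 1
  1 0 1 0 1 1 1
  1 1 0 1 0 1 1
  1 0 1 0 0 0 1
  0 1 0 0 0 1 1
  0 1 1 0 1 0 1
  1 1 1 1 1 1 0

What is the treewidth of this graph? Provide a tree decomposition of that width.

Each bag holds 4 vertices, so the decomposition has width 3, which upper-bounds the treewidth. On the other hand G contains the 4-clique {a, c, d, g}. A clique must lie in a single bag of any decomposition, so no decomposition can have width below 3. Therefore the treewidth is 3.

Treewidth 3.
One optimal decomposition is:
Bags: B1 = {b, c, f, g}  B2 = {b, e, f, g}  B3 = {a, b, c, g}  B4 = {a, c, d, g}
Tree: B1–B2, B1–B3, B3–B4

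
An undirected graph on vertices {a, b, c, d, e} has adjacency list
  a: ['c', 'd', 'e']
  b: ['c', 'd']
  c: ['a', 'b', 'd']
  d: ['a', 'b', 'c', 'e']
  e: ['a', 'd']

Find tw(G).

A width-2 tree decomposition is:
Bags: B1 = {a, c, d}  B2 = {a, d, e}  B3 = {b, c, d}
Tree: B1–B2, B1–B3
Each bag holds 3 vertices, so the decomposition has width 2, which upper-bounds the treewidth. For the lower bound, the 3 vertices {a, d, e} are pairwise adjacent, and any tree decomposition puts a clique entirely inside one bag — forcing width ≥ 2. Combining the bounds, tw(G) = 2.

2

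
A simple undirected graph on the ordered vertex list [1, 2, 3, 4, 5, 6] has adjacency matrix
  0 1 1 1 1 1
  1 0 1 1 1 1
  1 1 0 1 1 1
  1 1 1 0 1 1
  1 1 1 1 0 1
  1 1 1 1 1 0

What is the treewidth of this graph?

5

A width-5 tree decomposition is:
Bags: B1 = {1, 2, 3, 4, 5, 6}
Tree: (single bag)
With just one bag of size 6, the width is 6 − 1 = 5, so tw(G) ≤ 5. For the lower bound, the 6 vertices {1, 2, 3, 4, 5, 6} are pairwise adjacent, and any tree decomposition puts a clique entirely inside one bag — forcing width ≥ 5. The upper and lower bounds meet at 5, so that is the treewidth.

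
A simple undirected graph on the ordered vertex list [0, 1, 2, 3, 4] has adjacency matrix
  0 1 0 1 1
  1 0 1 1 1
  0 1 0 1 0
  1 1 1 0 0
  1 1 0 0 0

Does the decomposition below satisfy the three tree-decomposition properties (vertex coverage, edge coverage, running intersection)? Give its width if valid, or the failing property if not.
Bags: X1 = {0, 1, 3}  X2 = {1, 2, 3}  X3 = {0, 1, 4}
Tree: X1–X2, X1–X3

Yes; width 2.

Vertex coverage: the bags together contain {0, 1, 2, 3, 4}, the full vertex set. Edge coverage: each edge of G has both endpoints in at least one bag. Running intersection: for every vertex, the bags containing it form a connected subtree. All three properties hold, so this is a valid tree decomposition of width max|bag| − 1 = 2, and hence tw(G) ≤ 2.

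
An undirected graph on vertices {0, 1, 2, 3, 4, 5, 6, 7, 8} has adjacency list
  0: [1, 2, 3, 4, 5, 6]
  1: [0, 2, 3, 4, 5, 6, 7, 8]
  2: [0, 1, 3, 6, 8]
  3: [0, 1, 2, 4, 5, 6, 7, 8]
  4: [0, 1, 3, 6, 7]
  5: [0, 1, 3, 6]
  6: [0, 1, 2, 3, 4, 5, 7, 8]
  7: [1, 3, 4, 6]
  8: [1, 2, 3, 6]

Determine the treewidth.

4

A width-4 tree decomposition is:
Bags: B1 = {1, 3, 4, 6, 7}  B2 = {0, 1, 3, 4, 6}  B3 = {0, 1, 2, 3, 6}  B4 = {0, 1, 3, 5, 6}  B5 = {1, 2, 3, 6, 8}
Tree: B1–B2, B2–B3, B3–B4, B3–B5
Each bag holds 5 vertices, so the decomposition has width 4, which upper-bounds the treewidth. For the lower bound, the 5 vertices {0, 1, 2, 3, 6} are pairwise adjacent, and any tree decomposition puts a clique entirely inside one bag — forcing width ≥ 4. Hence tw(G) = 4 exactly.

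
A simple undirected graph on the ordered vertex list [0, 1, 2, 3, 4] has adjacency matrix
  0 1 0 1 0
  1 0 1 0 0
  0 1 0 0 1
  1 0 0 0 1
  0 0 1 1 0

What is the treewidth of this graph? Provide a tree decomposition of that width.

The largest bag has 3 vertices, giving width 2; this decomposition certifies tw(G) ≤ 2. Since 1–0–3–4–2–1 is a cycle in G, G is not acyclic. Forests are exactly the graphs of treewidth ≤ 1, so tw(G) ≥ 2. Combining the bounds, tw(G) = 2.

Treewidth 2.
One such decomposition:
Bags: B1 = {0, 1, 3}  B2 = {1, 3, 4}  B3 = {1, 2, 4}
Tree: B1–B2, B2–B3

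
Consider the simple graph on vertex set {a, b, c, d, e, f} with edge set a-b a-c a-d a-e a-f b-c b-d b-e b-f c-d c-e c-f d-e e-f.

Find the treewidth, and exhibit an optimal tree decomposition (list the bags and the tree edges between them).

Every bag has size at most 5, so the width is 5 − 1 = 4 and tw(G) ≤ 4. For the lower bound, the 5 vertices {a, b, c, d, e} are pairwise adjacent, and any tree decomposition puts a clique entirely inside one bag — forcing width ≥ 4. Hence tw(G) = 4 exactly.

Treewidth 4.
One optimal decomposition is:
Bags: B1 = {a, b, c, d, e}  B2 = {a, b, c, e, f}
Tree: B1–B2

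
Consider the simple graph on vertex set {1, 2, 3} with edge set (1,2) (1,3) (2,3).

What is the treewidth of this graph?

A width-2 tree decomposition is:
Bags: B1 = {1, 2, 3}
Tree: (single bag)
With just one bag of size 3, the width is 3 − 1 = 2, so tw(G) ≤ 2. Conversely, {1, 2, 3} is a clique of size 3, and the vertices of any clique must share a bag in every tree decomposition; so some bag has ≥ 3 vertices and tw(G) ≥ 2. Hence tw(G) = 2 exactly.

2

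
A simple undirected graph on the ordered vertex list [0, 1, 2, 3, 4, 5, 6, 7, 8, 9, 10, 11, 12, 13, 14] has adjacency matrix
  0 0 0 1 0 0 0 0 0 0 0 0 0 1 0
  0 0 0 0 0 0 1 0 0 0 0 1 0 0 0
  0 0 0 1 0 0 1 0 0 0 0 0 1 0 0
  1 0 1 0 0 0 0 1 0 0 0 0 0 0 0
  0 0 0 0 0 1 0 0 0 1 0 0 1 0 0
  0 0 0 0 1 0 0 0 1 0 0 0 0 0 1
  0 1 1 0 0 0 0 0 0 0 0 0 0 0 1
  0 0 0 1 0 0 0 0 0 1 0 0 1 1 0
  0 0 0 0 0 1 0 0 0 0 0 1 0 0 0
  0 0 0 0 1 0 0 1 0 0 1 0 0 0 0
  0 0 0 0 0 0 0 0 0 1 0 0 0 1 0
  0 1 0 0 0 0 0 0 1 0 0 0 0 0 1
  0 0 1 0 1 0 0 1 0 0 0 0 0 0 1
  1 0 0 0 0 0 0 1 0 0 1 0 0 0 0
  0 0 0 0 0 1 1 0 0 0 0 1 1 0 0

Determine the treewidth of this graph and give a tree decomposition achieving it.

Treewidth 3.
One optimal decomposition is:
Bags: B1 = {1, 6, 8, 11}  B2 = {6, 8, 11, 14}  B3 = {5, 6, 8, 14}  B4 = {2, 5, 6, 14}  B5 = {2, 5, 12, 14}  B6 = {2, 4, 5, 12}  B7 = {2, 3, 4, 12}  B8 = {3, 4, 7, 12}  B9 = {3, 4, 7, 9}  B10 = {0, 3, 7, 9}  B11 = {0, 7, 9, 13}  B12 = {0, 9, 10, 13}
Tree: B1–B2, B2–B3, B3–B4, B4–B5, B5–B6, B6–B7, B7–B8, B8–B9, B9–B10, B10–B11, B11–B12

Each bag holds 4 vertices, so the decomposition has width 3, which upper-bounds the treewidth. For the lower bound: the 4 vertex sets {1,8,11}, {6}, {14}, {2,4,5,12} are disjoint, each induces a connected subgraph, and every pair is joined by at least one edge of G. Contracting each set to a single vertex therefore yields K_{4} as a minor, and since treewidth is minor-monotone, tw(G) ≥ tw(K_{4}) = 3. Therefore the treewidth is 3.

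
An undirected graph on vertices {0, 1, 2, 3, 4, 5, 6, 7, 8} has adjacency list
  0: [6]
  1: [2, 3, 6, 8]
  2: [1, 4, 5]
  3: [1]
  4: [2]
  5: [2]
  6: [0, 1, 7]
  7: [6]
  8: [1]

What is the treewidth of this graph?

A width-1 tree decomposition is:
Bags: B1 = {2, 5}  B2 = {1, 2}  B3 = {1, 6}  B4 = {2, 4}  B5 = {1, 3}  B6 = {1, 8}  B7 = {6, 7}  B8 = {0, 6}
Tree: B1–B2, B2–B3, B1–B4, B2–B5, B3–B6, B3–B7, B3–B8
Each bag holds 2 vertices, so the decomposition has width 1, which upper-bounds the treewidth. Any graph with an edge has treewidth ≥ 1, and G has the edge 5–2. The upper and lower bounds meet at 1, so that is the treewidth.

1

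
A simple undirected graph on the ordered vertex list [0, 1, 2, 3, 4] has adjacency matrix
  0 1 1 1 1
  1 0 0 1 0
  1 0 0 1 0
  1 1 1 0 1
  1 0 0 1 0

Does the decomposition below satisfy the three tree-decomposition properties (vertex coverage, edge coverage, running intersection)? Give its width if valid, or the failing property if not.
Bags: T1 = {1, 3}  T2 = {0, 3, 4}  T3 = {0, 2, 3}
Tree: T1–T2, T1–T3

No — edge (0,1) lies in no bag.

A tree decomposition must satisfy three properties: every vertex lies in some bag; for every edge, both endpoints lie together in some bag; and for every vertex, the bags containing it form a connected subtree. Here edge (0,1) lies in no bag, so the decomposition is invalid.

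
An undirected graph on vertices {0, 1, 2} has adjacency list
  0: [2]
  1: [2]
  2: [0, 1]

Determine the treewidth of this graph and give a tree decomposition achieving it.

Treewidth 1.
One optimal decomposition is:
Bags: B1 = {1, 2}  B2 = {0, 2}
Tree: B1–B2

Every bag has size at most 2, so the width is 2 − 1 = 1 and tw(G) ≤ 1. Since G has at least one edge (e.g. 1–2), it is not an edgeless graph, so tw(G) ≥ 1. Combining the bounds, tw(G) = 1.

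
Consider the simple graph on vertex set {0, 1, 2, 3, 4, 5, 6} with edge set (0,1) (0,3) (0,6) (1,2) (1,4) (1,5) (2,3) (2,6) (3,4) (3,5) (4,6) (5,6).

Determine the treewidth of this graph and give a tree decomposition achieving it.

Treewidth 3.
One optimal decomposition is:
Bags: B1 = {1, 3, 5, 6}  B2 = {1, 3, 4, 6}  B3 = {1, 2, 3, 6}  B4 = {0, 1, 3, 6}
Tree: B1–B2, B2–B3, B3–B4

Each bag holds 4 vertices, so the decomposition has width 3, which upper-bounds the treewidth. For the lower bound: the 4 vertex sets {5,6}, {3,4}, {1}, {2} are disjoint, each induces a connected subgraph, and every pair is joined by at least one edge of G. Contracting each set to a single vertex therefore yields K_{4} as a minor, and since treewidth is minor-monotone, tw(G) ≥ tw(K_{4}) = 3. Therefore the treewidth is 3.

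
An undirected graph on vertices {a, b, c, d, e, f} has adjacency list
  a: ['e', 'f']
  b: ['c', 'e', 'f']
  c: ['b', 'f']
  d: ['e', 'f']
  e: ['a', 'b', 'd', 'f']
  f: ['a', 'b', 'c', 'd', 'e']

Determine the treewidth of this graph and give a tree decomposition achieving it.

Treewidth 2.
One optimal decomposition is:
Bags: B1 = {b, e, f}  B2 = {a, e, f}  B3 = {d, e, f}  B4 = {b, c, f}
Tree: B1–B2, B2–B3, B1–B4

The largest bag has 3 vertices, giving width 2; this decomposition certifies tw(G) ≤ 2. Conversely, {d, e, f} is a clique of size 3, and the vertices of any clique must share a bag in every tree decomposition; so some bag has ≥ 3 vertices and tw(G) ≥ 2. Combining the bounds, tw(G) = 2.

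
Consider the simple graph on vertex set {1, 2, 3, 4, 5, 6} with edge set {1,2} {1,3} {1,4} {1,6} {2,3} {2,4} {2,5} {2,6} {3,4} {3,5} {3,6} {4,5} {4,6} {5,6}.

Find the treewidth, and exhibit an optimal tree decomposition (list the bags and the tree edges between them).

Each bag holds 5 vertices, so the decomposition has width 4, which upper-bounds the treewidth. On the other hand G contains the 5-clique {1, 2, 3, 4, 6}. A clique must lie in a single bag of any decomposition, so no decomposition can have width below 4. Therefore the treewidth is 4.

Treewidth 4.
Bags: B1 = {2, 3, 4, 5, 6}  B2 = {1, 2, 3, 4, 6}
Tree: B1–B2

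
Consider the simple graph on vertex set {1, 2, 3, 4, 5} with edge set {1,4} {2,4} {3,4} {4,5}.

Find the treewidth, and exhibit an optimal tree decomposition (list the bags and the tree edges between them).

Treewidth 1.
One such decomposition:
Bags: B1 = {4, 5}  B2 = {2, 4}  B3 = {1, 4}  B4 = {3, 4}
Tree: B1–B2, B1–B3, B1–B4

Every bag has size at most 2, so the width is 2 − 1 = 1 and tw(G) ≤ 1. Any graph with an edge has treewidth ≥ 1, and G has the edge 5–4. The upper and lower bounds meet at 1, so that is the treewidth.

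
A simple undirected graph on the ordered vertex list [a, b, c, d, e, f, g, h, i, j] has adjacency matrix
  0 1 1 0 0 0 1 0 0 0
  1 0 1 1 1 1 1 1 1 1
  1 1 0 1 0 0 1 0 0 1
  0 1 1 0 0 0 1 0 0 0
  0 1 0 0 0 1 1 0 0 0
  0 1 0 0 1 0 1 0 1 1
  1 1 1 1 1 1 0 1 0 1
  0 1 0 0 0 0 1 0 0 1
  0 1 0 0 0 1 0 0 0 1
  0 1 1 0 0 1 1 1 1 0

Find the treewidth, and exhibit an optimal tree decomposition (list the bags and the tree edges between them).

Each bag holds 4 vertices, so the decomposition has width 3, which upper-bounds the treewidth. For the lower bound, the 4 vertices {b, e, f, g} are pairwise adjacent, and any tree decomposition puts a clique entirely inside one bag — forcing width ≥ 3. Combining the bounds, tw(G) = 3.

Treewidth 3.
One optimal decomposition is:
Bags: B1 = {b, c, g, j}  B2 = {a, b, c, g}  B3 = {b, f, g, j}  B4 = {b, c, d, g}  B5 = {b, g, h, j}  B6 = {b, f, i, j}  B7 = {b, e, f, g}
Tree: B1–B2, B1–B3, B1–B4, B3–B5, B3–B6, B3–B7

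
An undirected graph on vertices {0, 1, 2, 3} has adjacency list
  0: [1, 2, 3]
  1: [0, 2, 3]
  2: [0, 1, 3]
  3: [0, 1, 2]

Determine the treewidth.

3

A width-3 tree decomposition is:
Bags: B1 = {0, 1, 2, 3}
Tree: (single bag)
A single bag containing all 4 vertices is trivially a valid decomposition of width 3. For the lower bound, the 4 vertices {0, 1, 2, 3} are pairwise adjacent, and any tree decomposition puts a clique entirely inside one bag — forcing width ≥ 3. Hence tw(G) = 3 exactly.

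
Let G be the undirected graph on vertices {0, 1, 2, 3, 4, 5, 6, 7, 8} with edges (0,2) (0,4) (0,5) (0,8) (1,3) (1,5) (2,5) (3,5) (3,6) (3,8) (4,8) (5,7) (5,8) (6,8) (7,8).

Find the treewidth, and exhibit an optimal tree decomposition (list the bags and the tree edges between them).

Treewidth 2.
Bags: B1 = {0, 2, 5}  B2 = {0, 5, 8}  B3 = {5, 7, 8}  B4 = {3, 5, 8}  B5 = {3, 6, 8}  B6 = {0, 4, 8}  B7 = {1, 3, 5}
Tree: B1–B2, B2–B3, B2–B4, B4–B5, B2–B6, B4–B7

The largest bag has 3 vertices, giving width 2; this decomposition certifies tw(G) ≤ 2. For the lower bound, the 3 vertices {0, 4, 8} are pairwise adjacent, and any tree decomposition puts a clique entirely inside one bag — forcing width ≥ 2. Therefore the treewidth is 2.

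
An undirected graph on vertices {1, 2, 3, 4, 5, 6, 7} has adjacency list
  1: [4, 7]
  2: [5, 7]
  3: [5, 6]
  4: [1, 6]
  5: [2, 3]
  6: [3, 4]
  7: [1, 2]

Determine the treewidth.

A width-2 tree decomposition is:
Bags: B1 = {1, 4, 7}  B2 = {2, 4, 7}  B3 = {2, 4, 5}  B4 = {3, 4, 5}  B5 = {3, 4, 6}
Tree: B1–B2, B2–B3, B3–B4, B4–B5
The largest bag has 3 vertices, giving width 2; this decomposition certifies tw(G) ≤ 2. Since 4–1–7–2–5–3–6–4 is a cycle in G, G is not acyclic. Forests are exactly the graphs of treewidth ≤ 1, so tw(G) ≥ 2. The upper and lower bounds meet at 2, so that is the treewidth.

2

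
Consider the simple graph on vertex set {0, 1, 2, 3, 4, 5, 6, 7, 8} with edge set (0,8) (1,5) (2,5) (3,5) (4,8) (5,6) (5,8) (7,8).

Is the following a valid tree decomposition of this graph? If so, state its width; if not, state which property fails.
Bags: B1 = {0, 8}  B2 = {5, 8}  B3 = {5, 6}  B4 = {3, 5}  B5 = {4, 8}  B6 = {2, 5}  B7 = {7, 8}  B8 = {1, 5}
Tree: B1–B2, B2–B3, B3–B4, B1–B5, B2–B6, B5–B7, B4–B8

Yes; width 1.

Checking the three conditions: (i) the bags cover all of {0, 1, 2, 3, 4, 5, 6, 7, 8}; (ii) for each edge, some bag contains both endpoints; (iii) the bags containing any fixed vertex form a subtree. All hold, so the decomposition is valid with width 2 − 1 = 1.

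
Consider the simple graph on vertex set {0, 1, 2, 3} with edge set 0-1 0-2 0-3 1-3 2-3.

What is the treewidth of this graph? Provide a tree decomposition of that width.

Treewidth 2.
Bags: B1 = {0, 1, 3}  B2 = {0, 2, 3}
Tree: B1–B2

The largest bag has 3 vertices, giving width 2; this decomposition certifies tw(G) ≤ 2. For the lower bound, the 3 vertices {0, 1, 3} are pairwise adjacent, and any tree decomposition puts a clique entirely inside one bag — forcing width ≥ 2. Hence tw(G) = 2 exactly.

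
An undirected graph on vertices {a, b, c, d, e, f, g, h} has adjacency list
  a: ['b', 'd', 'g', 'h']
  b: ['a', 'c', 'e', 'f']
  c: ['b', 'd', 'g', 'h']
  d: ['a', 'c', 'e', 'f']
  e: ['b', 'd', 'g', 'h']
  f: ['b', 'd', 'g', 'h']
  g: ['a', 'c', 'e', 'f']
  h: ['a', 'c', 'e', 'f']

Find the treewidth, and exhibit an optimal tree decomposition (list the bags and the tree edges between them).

Treewidth 4.
One optimal decomposition is:
Bags: B1 = {a, c, e, f, g}  B2 = {a, c, e, f, h}  B3 = {a, c, d, e, f}  B4 = {a, b, c, e, f}
Tree: B1–B2, B2–B3, B3–B4

Every bag has size at most 5, so the width is 5 − 1 = 4 and tw(G) ≤ 4. For the lower bound: the 5 vertex sets {e,g}, {f,h}, {c,d}, {a}, {b} are disjoint, each induces a connected subgraph, and every pair is joined by at least one edge of G. Contracting each set to a single vertex therefore yields K_{5} as a minor, and since treewidth is minor-monotone, tw(G) ≥ tw(K_{5}) = 4. Combining the bounds, tw(G) = 4.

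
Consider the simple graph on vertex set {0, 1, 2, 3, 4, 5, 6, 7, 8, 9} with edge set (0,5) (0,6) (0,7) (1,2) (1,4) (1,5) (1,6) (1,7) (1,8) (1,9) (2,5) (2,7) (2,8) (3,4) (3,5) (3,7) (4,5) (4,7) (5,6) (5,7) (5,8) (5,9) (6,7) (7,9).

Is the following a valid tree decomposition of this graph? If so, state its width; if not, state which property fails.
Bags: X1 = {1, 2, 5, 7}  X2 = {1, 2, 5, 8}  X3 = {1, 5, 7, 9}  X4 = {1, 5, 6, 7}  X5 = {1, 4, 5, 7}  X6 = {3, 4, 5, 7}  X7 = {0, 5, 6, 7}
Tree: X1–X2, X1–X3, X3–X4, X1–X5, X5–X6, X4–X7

Checking the three conditions: (i) the bags cover all of {0, 1, 2, 3, 4, 5, 6, 7, 8, 9}; (ii) for each edge, some bag contains both endpoints; (iii) the bags containing any fixed vertex form a subtree. All hold, so the decomposition is valid with width 4 − 1 = 3.

Yes; width 3.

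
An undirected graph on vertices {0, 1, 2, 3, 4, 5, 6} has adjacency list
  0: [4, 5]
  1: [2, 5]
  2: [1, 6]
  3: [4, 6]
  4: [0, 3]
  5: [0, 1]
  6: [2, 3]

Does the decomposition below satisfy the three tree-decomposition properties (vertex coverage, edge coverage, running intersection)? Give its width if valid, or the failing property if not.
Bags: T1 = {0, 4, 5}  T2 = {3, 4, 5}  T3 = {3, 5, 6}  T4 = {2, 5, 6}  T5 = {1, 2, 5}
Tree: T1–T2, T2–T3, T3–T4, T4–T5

Every vertex of G appears in some bag (union = {0, 1, 2, 3, 4, 5, 6}); every edge is covered by a bag; and for each vertex v the set of bags containing v is connected in the bag tree. The decomposition is therefore valid. The largest bag has 3 vertices, so the width is 2.

Yes; width 2.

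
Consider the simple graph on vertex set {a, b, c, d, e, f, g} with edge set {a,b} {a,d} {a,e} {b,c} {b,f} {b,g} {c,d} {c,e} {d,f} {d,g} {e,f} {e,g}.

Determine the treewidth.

3

A width-3 tree decomposition is:
Bags: B1 = {b, c, d, e}  B2 = {b, d, e, g}  B3 = {b, d, e, f}  B4 = {a, b, d, e}
Tree: B1–B2, B2–B3, B3–B4
The largest bag has 4 vertices, giving width 3; this decomposition certifies tw(G) ≤ 3. For the lower bound: the 4 vertex sets {c,d}, {e,g}, {b}, {f} are disjoint, each induces a connected subgraph, and every pair is joined by at least one edge of G. Contracting each set to a single vertex therefore yields K_{4} as a minor, and since treewidth is minor-monotone, tw(G) ≥ tw(K_{4}) = 3. Hence tw(G) = 3 exactly.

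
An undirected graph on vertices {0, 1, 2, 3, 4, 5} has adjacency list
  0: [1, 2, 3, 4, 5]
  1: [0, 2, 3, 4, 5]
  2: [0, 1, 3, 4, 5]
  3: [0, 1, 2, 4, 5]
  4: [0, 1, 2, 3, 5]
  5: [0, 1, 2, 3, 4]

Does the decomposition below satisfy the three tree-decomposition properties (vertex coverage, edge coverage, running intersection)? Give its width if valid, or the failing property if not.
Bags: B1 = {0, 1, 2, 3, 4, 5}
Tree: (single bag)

Every vertex of G appears in some bag (union = {0, 1, 2, 3, 4, 5}); every edge is covered by a bag; and for each vertex v the set of bags containing v is connected in the bag tree. The decomposition is therefore valid. The largest bag has 6 vertices, so the width is 5.

Yes; width 5.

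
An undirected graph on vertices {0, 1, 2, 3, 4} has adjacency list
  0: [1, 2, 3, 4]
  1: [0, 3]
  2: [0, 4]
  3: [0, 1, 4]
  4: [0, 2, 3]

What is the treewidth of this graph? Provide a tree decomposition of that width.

Treewidth 2.
Bags: B1 = {0, 2, 4}  B2 = {0, 3, 4}  B3 = {0, 1, 3}
Tree: B1–B2, B2–B3

Each bag holds 3 vertices, so the decomposition has width 2, which upper-bounds the treewidth. Conversely, {0, 2, 4} is a clique of size 3, and the vertices of any clique must share a bag in every tree decomposition; so some bag has ≥ 3 vertices and tw(G) ≥ 2. Hence tw(G) = 2 exactly.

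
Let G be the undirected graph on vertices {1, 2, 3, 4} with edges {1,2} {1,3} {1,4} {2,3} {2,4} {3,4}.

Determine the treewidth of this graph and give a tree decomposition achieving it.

Treewidth 3.
One optimal decomposition is:
Bags: B1 = {1, 2, 3, 4}
Tree: (single bag)

A single bag containing all 4 vertices is trivially a valid decomposition of width 3. For the lower bound, the 4 vertices {1, 2, 3, 4} are pairwise adjacent, and any tree decomposition puts a clique entirely inside one bag — forcing width ≥ 3. The upper and lower bounds meet at 3, so that is the treewidth.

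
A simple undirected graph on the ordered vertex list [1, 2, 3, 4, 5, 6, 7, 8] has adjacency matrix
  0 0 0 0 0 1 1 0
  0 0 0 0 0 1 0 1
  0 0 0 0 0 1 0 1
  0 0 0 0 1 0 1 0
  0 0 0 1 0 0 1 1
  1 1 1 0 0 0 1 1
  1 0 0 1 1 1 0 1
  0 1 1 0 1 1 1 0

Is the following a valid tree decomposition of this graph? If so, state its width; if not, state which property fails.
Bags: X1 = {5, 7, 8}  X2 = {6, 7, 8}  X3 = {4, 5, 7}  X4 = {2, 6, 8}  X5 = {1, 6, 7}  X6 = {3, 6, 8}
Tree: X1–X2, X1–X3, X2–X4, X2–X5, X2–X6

Vertex coverage: the bags together contain {1, 2, 3, 4, 5, 6, 7, 8}, the full vertex set. Edge coverage: each edge of G has both endpoints in at least one bag. Running intersection: for every vertex, the bags containing it form a connected subtree. All three properties hold, so this is a valid tree decomposition of width max|bag| − 1 = 2, and hence tw(G) ≤ 2.

Yes; width 2.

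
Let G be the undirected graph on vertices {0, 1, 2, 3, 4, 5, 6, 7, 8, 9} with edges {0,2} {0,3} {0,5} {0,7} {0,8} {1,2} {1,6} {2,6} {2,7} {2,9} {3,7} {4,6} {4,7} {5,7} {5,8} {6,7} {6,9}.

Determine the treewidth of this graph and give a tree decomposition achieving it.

Treewidth 2.
One such decomposition:
Bags: B1 = {0, 3, 7}  B2 = {0, 2, 7}  B3 = {0, 5, 7}  B4 = {2, 6, 7}  B5 = {1, 2, 6}  B6 = {4, 6, 7}  B7 = {2, 6, 9}  B8 = {0, 5, 8}
Tree: B1–B2, B2–B3, B2–B4, B4–B5, B4–B6, B5–B7, B3–B8

Each bag holds 3 vertices, so the decomposition has width 2, which upper-bounds the treewidth. For the lower bound, the 3 vertices {0, 5, 8} are pairwise adjacent, and any tree decomposition puts a clique entirely inside one bag — forcing width ≥ 2. The upper and lower bounds meet at 2, so that is the treewidth.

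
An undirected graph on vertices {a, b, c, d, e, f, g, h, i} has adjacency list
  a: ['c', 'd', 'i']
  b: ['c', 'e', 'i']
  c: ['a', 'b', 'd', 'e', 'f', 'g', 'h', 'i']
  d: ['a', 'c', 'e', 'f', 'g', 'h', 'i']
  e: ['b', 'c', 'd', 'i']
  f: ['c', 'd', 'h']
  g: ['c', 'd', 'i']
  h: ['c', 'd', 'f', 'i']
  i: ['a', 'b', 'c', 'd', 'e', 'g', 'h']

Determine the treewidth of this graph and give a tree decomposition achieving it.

Treewidth 3.
One optimal decomposition is:
Bags: B1 = {c, d, e, i}  B2 = {a, c, d, i}  B3 = {b, c, e, i}  B4 = {c, d, h, i}  B5 = {c, d, g, i}  B6 = {c, d, f, h}
Tree: B1–B2, B1–B3, B2–B4, B2–B5, B4–B6

Every bag has size at most 4, so the width is 4 − 1 = 3 and tw(G) ≤ 3. Conversely, {c, d, f, h} is a clique of size 4, and the vertices of any clique must share a bag in every tree decomposition; so some bag has ≥ 4 vertices and tw(G) ≥ 3. Therefore the treewidth is 3.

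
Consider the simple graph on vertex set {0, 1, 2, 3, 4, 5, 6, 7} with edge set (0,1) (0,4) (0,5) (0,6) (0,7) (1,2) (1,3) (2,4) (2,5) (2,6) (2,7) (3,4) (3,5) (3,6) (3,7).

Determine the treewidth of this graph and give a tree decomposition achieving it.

Treewidth 3.
Bags: B1 = {0, 2, 3, 4}  B2 = {0, 2, 3, 5}  B3 = {0, 1, 2, 3}  B4 = {0, 2, 3, 6}  B5 = {0, 2, 3, 7}
Tree: B1–B2, B2–B3, B3–B4, B4–B5

Every bag has size at most 4, so the width is 4 − 1 = 3 and tw(G) ≤ 3. For the lower bound: the 4 vertex sets {0,4}, {3,5}, {2}, {1} are disjoint, each induces a connected subgraph, and every pair is joined by at least one edge of G. Contracting each set to a single vertex therefore yields K_{4} as a minor, and since treewidth is minor-monotone, tw(G) ≥ tw(K_{4}) = 3. The upper and lower bounds meet at 3, so that is the treewidth.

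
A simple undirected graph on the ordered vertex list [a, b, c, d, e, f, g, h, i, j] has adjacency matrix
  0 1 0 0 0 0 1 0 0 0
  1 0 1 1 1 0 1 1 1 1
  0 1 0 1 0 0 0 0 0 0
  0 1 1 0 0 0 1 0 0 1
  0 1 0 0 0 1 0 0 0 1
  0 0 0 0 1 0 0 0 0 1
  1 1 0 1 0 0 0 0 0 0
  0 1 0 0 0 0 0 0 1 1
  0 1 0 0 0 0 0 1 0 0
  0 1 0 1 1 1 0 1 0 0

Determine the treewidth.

2

A width-2 tree decomposition is:
Bags: B1 = {b, h, j}  B2 = {b, h, i}  B3 = {b, d, j}  B4 = {b, e, j}  B5 = {b, d, g}  B6 = {a, b, g}  B7 = {b, c, d}  B8 = {e, f, j}
Tree: B1–B2, B1–B3, B3–B4, B3–B5, B5–B6, B5–B7, B4–B8
The largest bag has 3 vertices, giving width 2; this decomposition certifies tw(G) ≤ 2. For the lower bound, the 3 vertices {e, f, j} are pairwise adjacent, and any tree decomposition puts a clique entirely inside one bag — forcing width ≥ 2. Hence tw(G) = 2 exactly.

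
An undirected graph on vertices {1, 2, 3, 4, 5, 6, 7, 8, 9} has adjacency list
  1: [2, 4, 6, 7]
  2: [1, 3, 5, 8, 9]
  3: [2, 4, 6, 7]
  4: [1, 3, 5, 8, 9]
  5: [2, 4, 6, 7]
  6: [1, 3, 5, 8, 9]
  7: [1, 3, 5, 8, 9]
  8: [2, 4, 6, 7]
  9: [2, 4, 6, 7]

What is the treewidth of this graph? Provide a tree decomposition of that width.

Treewidth 4.
One optimal decomposition is:
Bags: B1 = {1, 2, 4, 6, 7}  B2 = {2, 3, 4, 6, 7}  B3 = {2, 4, 5, 6, 7}  B4 = {2, 4, 6, 7, 8}  B5 = {2, 4, 6, 7, 9}
Tree: B1–B2, B2–B3, B3–B4, B4–B5

The largest bag has 5 vertices, giving width 4; this decomposition certifies tw(G) ≤ 4. For the lower bound: the 5 vertex sets {1,6}, {3,7}, {4,5}, {2}, {8} are disjoint, each induces a connected subgraph, and every pair is joined by at least one edge of G. Contracting each set to a single vertex therefore yields K_{5} as a minor, and since treewidth is minor-monotone, tw(G) ≥ tw(K_{5}) = 4. Therefore the treewidth is 4.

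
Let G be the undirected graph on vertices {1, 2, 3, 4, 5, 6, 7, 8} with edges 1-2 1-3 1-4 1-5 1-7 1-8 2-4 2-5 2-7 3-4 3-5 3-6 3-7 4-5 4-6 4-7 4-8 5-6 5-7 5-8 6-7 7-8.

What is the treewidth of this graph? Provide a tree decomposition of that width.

Treewidth 4.
Bags: B1 = {3, 4, 5, 6, 7}  B2 = {1, 3, 4, 5, 7}  B3 = {1, 4, 5, 7, 8}  B4 = {1, 2, 4, 5, 7}
Tree: B1–B2, B2–B3, B2–B4

The largest bag has 5 vertices, giving width 4; this decomposition certifies tw(G) ≤ 4. Conversely, {1, 4, 5, 7, 8} is a clique of size 5, and the vertices of any clique must share a bag in every tree decomposition; so some bag has ≥ 5 vertices and tw(G) ≥ 4. The upper and lower bounds meet at 4, so that is the treewidth.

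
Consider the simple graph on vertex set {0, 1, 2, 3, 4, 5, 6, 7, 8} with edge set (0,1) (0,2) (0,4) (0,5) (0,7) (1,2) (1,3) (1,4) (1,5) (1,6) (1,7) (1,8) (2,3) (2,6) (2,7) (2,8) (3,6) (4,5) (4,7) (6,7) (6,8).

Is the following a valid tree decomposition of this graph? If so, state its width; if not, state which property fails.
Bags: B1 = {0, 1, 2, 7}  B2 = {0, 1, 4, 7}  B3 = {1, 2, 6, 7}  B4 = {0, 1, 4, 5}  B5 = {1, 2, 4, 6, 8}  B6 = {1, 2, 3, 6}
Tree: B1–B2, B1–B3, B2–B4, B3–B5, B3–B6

No — bags containing vertex 4 are not connected in the tree.

A tree decomposition must satisfy three properties: every vertex lies in some bag; for every edge, both endpoints lie together in some bag; and for every vertex, the bags containing it form a connected subtree. Here bags containing vertex 4 are not connected in the tree, so the decomposition is invalid.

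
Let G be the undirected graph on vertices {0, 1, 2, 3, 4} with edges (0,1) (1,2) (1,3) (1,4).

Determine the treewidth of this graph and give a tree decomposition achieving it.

Treewidth 1.
One such decomposition:
Bags: B1 = {1, 4}  B2 = {1, 3}  B3 = {0, 1}  B4 = {1, 2}
Tree: B1–B2, B2–B3, B1–B4

The largest bag has 2 vertices, giving width 1; this decomposition certifies tw(G) ≤ 1. G has an edge, so its treewidth is at least 1. Combining the bounds, tw(G) = 1.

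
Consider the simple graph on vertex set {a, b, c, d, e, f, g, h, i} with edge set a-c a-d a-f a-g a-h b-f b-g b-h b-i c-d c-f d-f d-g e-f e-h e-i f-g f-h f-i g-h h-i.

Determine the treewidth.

A width-3 tree decomposition is:
Bags: B1 = {b, f, h, i}  B2 = {b, f, g, h}  B3 = {a, f, g, h}  B4 = {a, d, f, g}  B5 = {e, f, h, i}  B6 = {a, c, d, f}
Tree: B1–B2, B2–B3, B3–B4, B1–B5, B4–B6
Every bag has size at most 4, so the width is 4 − 1 = 3 and tw(G) ≤ 3. For the lower bound, the 4 vertices {a, d, f, g} are pairwise adjacent, and any tree decomposition puts a clique entirely inside one bag — forcing width ≥ 3. Combining the bounds, tw(G) = 3.

3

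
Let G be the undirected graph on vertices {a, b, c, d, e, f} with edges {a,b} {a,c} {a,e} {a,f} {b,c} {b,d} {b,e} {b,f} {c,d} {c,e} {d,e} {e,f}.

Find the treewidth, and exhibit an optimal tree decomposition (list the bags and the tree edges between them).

Every bag has size at most 4, so the width is 4 − 1 = 3 and tw(G) ≤ 3. On the other hand G contains the 4-clique {b, c, d, e}. A clique must lie in a single bag of any decomposition, so no decomposition can have width below 3. Combining the bounds, tw(G) = 3.

Treewidth 3.
One optimal decomposition is:
Bags: B1 = {a, b, c, e}  B2 = {b, c, d, e}  B3 = {a, b, e, f}
Tree: B1–B2, B1–B3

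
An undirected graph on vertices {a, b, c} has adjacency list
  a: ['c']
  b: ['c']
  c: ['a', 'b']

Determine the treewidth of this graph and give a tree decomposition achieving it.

Treewidth 1.
One such decomposition:
Bags: B1 = {a, c}  B2 = {b, c}
Tree: B1–B2

Every bag has size at most 2, so the width is 2 − 1 = 1 and tw(G) ≤ 1. Since G has at least one edge (e.g. c–a), it is not an edgeless graph, so tw(G) ≥ 1. The upper and lower bounds meet at 1, so that is the treewidth.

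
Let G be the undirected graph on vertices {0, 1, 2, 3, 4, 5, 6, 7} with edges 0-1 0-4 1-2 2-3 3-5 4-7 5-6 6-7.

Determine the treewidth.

2

A width-2 tree decomposition is:
Bags: B1 = {5, 6, 7}  B2 = {4, 5, 7}  B3 = {0, 4, 5}  B4 = {0, 1, 5}  B5 = {1, 2, 5}  B6 = {2, 3, 5}
Tree: B1–B2, B2–B3, B3–B4, B4–B5, B5–B6
The largest bag has 3 vertices, giving width 2; this decomposition certifies tw(G) ≤ 2. The edges 5–6–7–4–0–1–2–3–5 form a cycle, so G is not a tree and its treewidth is at least 2. Combining the bounds, tw(G) = 2.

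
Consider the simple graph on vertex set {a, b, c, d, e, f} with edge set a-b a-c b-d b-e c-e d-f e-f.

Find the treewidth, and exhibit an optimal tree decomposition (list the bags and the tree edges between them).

Treewidth 2.
One optimal decomposition is:
Bags: B1 = {a, c, e}  B2 = {a, b, e}  B3 = {b, e, f}  B4 = {b, d, f}
Tree: B1–B2, B2–B3, B3–B4

Every bag has size at most 3, so the width is 3 − 1 = 2 and tw(G) ≤ 2. Since c–a–b–e–c is a cycle in G, G is not acyclic. Forests are exactly the graphs of treewidth ≤ 1, so tw(G) ≥ 2. Combining the bounds, tw(G) = 2.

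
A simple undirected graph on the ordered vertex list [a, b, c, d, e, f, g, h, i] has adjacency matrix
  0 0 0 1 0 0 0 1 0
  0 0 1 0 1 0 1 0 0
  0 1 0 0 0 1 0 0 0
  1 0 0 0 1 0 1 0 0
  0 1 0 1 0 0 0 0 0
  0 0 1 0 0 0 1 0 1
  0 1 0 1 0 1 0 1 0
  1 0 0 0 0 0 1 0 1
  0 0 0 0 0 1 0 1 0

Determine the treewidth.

3

A width-3 tree decomposition is:
Bags: B1 = {a, f, h, i}  B2 = {a, f, g, h}  B3 = {a, d, f, g}  B4 = {c, d, f, g}  B5 = {b, c, d, g}  B6 = {b, c, d, e}
Tree: B1–B2, B2–B3, B3–B4, B4–B5, B5–B6
Every bag has size at most 4, so the width is 4 − 1 = 3 and tw(G) ≤ 3. For the lower bound: the 4 vertex sets {a,h,i}, {f}, {g}, {b,c,d,e} are disjoint, each induces a connected subgraph, and every pair is joined by at least one edge of G. Contracting each set to a single vertex therefore yields K_{4} as a minor, and since treewidth is minor-monotone, tw(G) ≥ tw(K_{4}) = 3. Therefore the treewidth is 3.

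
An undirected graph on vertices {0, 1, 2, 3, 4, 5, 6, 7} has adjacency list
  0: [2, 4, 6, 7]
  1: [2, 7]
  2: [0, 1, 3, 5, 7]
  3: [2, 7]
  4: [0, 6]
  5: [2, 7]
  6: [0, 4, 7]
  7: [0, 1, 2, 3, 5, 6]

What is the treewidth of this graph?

2

A width-2 tree decomposition is:
Bags: B1 = {2, 5, 7}  B2 = {0, 2, 7}  B3 = {1, 2, 7}  B4 = {0, 6, 7}  B5 = {2, 3, 7}  B6 = {0, 4, 6}
Tree: B1–B2, B1–B3, B2–B4, B2–B5, B4–B6
Every bag has size at most 3, so the width is 3 − 1 = 2 and tw(G) ≤ 2. For the lower bound, the 3 vertices {0, 4, 6} are pairwise adjacent, and any tree decomposition puts a clique entirely inside one bag — forcing width ≥ 2. Combining the bounds, tw(G) = 2.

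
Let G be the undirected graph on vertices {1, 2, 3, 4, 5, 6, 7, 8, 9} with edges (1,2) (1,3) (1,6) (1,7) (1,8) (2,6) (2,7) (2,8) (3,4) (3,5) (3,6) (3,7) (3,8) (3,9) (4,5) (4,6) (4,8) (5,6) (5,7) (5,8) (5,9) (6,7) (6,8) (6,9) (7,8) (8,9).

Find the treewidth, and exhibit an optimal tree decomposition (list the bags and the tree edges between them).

Every bag has size at most 5, so the width is 5 − 1 = 4 and tw(G) ≤ 4. For the lower bound, the 5 vertices {1, 2, 6, 7, 8} are pairwise adjacent, and any tree decomposition puts a clique entirely inside one bag — forcing width ≥ 4. The upper and lower bounds meet at 4, so that is the treewidth.

Treewidth 4.
One such decomposition:
Bags: B1 = {3, 4, 5, 6, 8}  B2 = {3, 5, 6, 7, 8}  B3 = {1, 3, 6, 7, 8}  B4 = {1, 2, 6, 7, 8}  B5 = {3, 5, 6, 8, 9}
Tree: B1–B2, B2–B3, B3–B4, B2–B5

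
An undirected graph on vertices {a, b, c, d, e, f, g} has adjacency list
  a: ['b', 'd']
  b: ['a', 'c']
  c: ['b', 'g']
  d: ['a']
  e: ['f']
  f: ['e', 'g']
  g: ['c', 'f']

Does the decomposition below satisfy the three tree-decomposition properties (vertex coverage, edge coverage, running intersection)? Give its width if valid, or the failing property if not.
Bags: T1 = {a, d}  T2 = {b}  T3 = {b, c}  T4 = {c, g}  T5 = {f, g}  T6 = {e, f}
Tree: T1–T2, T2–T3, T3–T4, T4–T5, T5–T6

No — edge (a,b) lies in no bag.

A tree decomposition must satisfy three properties: every vertex lies in some bag; for every edge, both endpoints lie together in some bag; and for every vertex, the bags containing it form a connected subtree. Here edge (a,b) lies in no bag, so the decomposition is invalid.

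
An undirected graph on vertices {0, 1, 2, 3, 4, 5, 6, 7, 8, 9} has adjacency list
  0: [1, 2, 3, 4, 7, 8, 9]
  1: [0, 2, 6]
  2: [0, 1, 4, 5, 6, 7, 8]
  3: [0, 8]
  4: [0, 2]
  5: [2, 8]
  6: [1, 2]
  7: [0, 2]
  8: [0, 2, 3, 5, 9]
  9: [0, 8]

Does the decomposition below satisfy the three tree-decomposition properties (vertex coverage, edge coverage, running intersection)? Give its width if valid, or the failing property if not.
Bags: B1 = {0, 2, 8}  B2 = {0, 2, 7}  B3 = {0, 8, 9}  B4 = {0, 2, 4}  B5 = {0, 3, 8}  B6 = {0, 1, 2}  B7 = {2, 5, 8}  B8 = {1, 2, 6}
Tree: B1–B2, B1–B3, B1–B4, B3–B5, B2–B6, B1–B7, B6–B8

Yes; width 2.

Vertex coverage: the bags together contain {0, 1, 2, 3, 4, 5, 6, 7, 8, 9}, the full vertex set. Edge coverage: each edge of G has both endpoints in at least one bag. Running intersection: for every vertex, the bags containing it form a connected subtree. All three properties hold, so this is a valid tree decomposition of width max|bag| − 1 = 2, and hence tw(G) ≤ 2.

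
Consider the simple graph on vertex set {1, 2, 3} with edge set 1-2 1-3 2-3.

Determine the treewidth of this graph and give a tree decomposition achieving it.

Treewidth 2.
Bags: B1 = {1, 2, 3}
Tree: (single bag)

A single bag containing all 3 vertices is trivially a valid decomposition of width 2. For the lower bound, the 3 vertices {1, 2, 3} are pairwise adjacent, and any tree decomposition puts a clique entirely inside one bag — forcing width ≥ 2. Therefore the treewidth is 2.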